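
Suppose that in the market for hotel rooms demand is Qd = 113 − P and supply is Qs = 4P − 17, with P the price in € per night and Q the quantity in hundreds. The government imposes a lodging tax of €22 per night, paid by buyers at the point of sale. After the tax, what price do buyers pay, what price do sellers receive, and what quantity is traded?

Before the tax: set 113 − P = 4P − 17 → P* = €26, Q* = 87.
With the tax collected from buyers, demand (in seller-price terms) shifts: Qd = 113 − (P + 22).
New equilibrium: buyers pay €43.6, sellers receive €21.6, Q = 69.4. (Wedge: Pb − Ps = 22.)

Buyers pay €43.6; sellers receive €21.6; quantity = 69.4.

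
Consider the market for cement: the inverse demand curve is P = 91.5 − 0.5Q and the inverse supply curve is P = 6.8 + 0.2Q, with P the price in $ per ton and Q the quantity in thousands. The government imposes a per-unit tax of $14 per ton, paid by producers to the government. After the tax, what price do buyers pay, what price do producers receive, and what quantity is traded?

Rewrite in direct form: Qd = 183 − 2P and Qs = 5P − 34.
Before the tax: set 183 − 2P = 5P − 34 → P* = $31, Q* = 121.
With the tax collected from producers, supply shifts: Qs = 5(P − 14) − 34.
New equilibrium: buyers pay $41, producers receive $27, Q = 101. (Wedge: Pb − Ps = 14.)

Buyers pay $41; producers receive $27; quantity = 101.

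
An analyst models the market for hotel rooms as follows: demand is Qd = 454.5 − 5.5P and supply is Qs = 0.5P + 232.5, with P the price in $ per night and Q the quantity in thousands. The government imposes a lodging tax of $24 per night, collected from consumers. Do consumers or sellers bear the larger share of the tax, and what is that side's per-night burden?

Sellers bear the larger share: $22 per night.

Without the tax, 454.5 − 5.5P = 0.5P + 232.5 gives 6P = 222, so P* = $37 and Q* = 251.
With the tax collected from consumers, demand (in seller-price terms) shifts: Qd = 454.5 − 5.5(P + 24).
Solving gives Q = 240 with consumers paying $39 and sellers receiving $15 (the $24 wedge).
Per-night burden: consumers $2, sellers $22.
Sellers take the larger share because supply is less price-elastic here (demand slope 5.5 vs supply slope 0.5).
The less price-elastic side of the market bears the larger share of a per-unit tax.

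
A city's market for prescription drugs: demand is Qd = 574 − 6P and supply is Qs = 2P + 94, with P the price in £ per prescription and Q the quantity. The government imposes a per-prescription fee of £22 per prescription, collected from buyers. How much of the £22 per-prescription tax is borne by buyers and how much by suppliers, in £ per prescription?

Buyers bear £5.5 per prescription; suppliers bear £16.5 per prescription.

Before the tax: set 574 − 6P = 2P + 94 → P* = £60, Q* = 214.
With the tax collected from buyers, demand (in seller-price terms) shifts: Qd = 574 − 6(P + 22).
Solving gives Q = 181 with buyers paying £65.5 and suppliers receiving £43.5 (the £22 wedge).
Burden on buyers: £5.5; on suppliers: £16.5. (They sum to £22.)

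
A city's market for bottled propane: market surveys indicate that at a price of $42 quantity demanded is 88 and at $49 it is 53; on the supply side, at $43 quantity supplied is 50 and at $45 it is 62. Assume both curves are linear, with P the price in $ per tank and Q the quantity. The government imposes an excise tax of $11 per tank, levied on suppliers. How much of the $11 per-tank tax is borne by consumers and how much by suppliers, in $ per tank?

Consumers bear $6 per tank; suppliers bear $5 per tank.

Demand slope: (53 − 88)/(49 − 42) = -5, so Qd = 298 − 5P.
Supply slope: (62 − 50)/(45 − 43) = 6, so Qs = 6P − 208.
Before the tax: set 298 − 5P = 6P − 208 → P* = $46, Q* = 68.
With the tax collected from suppliers, supply shifts: Qs = 6(P − 11) − 208.
New equilibrium: consumers pay $52, suppliers receive $41, Q = 38. (Wedge: Pb − Ps = 11.)
Burden on consumers: $6; on suppliers: $5. (They sum to $11.)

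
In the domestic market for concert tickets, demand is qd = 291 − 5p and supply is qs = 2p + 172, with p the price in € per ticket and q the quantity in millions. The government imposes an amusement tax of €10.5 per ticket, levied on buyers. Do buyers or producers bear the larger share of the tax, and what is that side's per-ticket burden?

Producers bear the larger share: €7.5 per ticket.

Before the tax: set 291 − 5p = 2p + 172 → p* = €17, q* = 206.
With the tax collected from buyers, demand (in seller-price terms) shifts: qd = 291 − 5(p + 10.5).
New equilibrium: buyers pay €20, producers receive €9.5, q = 191. (Wedge: pb − ps = 10.5.)
Per-ticket burden: buyers €3, producers €7.5.
Producers take the larger share because supply is less price-elastic here (demand slope 5 vs supply slope 2).
The less price-elastic side of the market bears the larger share of a per-unit tax.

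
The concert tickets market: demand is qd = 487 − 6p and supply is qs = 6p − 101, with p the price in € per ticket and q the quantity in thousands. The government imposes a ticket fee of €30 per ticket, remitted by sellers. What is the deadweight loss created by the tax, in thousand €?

Deadweight loss = €1350 thousand.

Without the tax, 487 − 6p = 6p − 101 gives 12p = 588, so p* = €49 and q* = 193.
With the tax collected from sellers, supply shifts: qs = 6(p − 30) − 101.
New equilibrium: consumers pay €64, sellers receive €34, q = 103. (Wedge: pb − ps = 30.)
Quantity falls by |ΔQ| = |193 − 103| = 90.
DWL = ½ · t · |ΔQ| = ½ · 30 · 90 = €1350.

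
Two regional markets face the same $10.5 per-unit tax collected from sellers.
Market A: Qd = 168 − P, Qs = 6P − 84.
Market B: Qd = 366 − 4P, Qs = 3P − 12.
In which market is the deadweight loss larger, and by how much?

Market B, by $47.25.

Market A: pre-tax P* = $36, Q* = 132; post-tax Q = 123; deadweight loss = $47.25.
Market B: pre-tax P* = $54, Q* = 150; post-tax Q = 132; deadweight loss = $94.5.
Difference: $47.25 vs $94.5 → market B is larger by $47.25.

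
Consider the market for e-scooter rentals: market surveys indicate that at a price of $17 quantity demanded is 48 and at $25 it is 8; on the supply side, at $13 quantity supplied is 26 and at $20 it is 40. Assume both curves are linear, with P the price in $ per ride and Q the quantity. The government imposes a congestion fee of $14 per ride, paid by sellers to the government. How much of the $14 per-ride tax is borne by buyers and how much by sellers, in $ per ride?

Buyers bear $4 per ride; sellers bear $10 per ride.

Demand slope: (8 − 48)/(25 − 17) = -5, so Qd = 133 − 5P.
Supply slope: (40 − 26)/(20 − 13) = 2, so Qs = 2P.
Before the tax: set 133 − 5P = 2P → P* = $19, Q* = 38.
With the tax collected from sellers, supply shifts: Qs = 2(P − 14).
Solving gives Q = 18 with buyers paying $23 and sellers receiving $9 (the $14 wedge).
Burden on buyers: $4; on sellers: $10. (They sum to $14.)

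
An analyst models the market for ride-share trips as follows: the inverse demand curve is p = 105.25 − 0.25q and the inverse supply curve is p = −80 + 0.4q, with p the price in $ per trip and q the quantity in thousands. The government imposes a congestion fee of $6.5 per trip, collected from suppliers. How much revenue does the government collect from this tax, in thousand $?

Tax revenue = $1787.5 thousand.

Inverting to q(p) form: qd = 421 − 4p; qs = 2.5p + 200.
Before the tax: set 421 − 4p = 2.5p + 200 → p* = $34, q* = 285.
With the tax collected from suppliers, supply shifts: qs = 2.5(p − 6.5) + 200.
New equilibrium: buyers pay $36.5, suppliers receive $30, q = 275. (Wedge: pb − ps = 6.5.)
Revenue = t · Q = 6.5 · 275 = $1787.5.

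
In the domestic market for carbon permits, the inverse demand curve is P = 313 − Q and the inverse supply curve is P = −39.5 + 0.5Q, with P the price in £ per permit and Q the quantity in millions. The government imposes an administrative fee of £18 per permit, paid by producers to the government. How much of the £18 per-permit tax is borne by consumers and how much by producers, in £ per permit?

Inverting to Q(P) form: Qd = 313 − P; Qs = 2P + 79.
Before the tax: set 313 − P = 2P + 79 → P* = £78, Q* = 235.
With the tax collected from producers, supply shifts: Qs = 2(P − 18) + 79.
Solving gives Q = 223 with consumers paying £90 and producers receiving £72 (the £18 wedge).
Burden on consumers: £12; on producers: £6. (They sum to £18.)
The less price-elastic side of the market bears the larger share of a per-unit tax.

Consumers bear £12 per permit; producers bear £6 per permit.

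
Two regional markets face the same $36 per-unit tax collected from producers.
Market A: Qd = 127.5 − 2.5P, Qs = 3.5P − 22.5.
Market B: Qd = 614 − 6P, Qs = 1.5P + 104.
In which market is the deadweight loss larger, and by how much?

Market A: pre-tax P* = $25, Q* = 65; post-tax Q = 12.5; deadweight loss = $945.
Market B: pre-tax P* = $68, Q* = 206; post-tax Q = 162.8; deadweight loss = $777.6.
Difference: $945 vs $777.6 → market A is larger by $167.4.

Market A, by $167.4.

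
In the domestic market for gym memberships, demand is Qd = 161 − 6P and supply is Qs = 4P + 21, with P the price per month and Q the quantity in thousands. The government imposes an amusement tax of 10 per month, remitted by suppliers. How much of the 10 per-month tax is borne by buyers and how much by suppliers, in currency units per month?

Without the tax, 161 − 6P = 4P + 21 gives 10P = 140, so P* = 14 and Q* = 77.
With the tax collected from suppliers, supply shifts: Qs = 4(P − 10) + 21.
Solving gives Q = 53 with buyers paying 18 and suppliers receiving 8 (the 10 wedge).
Burden on buyers: 4; on suppliers: 6. (They sum to 10.)
The less price-elastic side of the market bears the larger share of a per-unit tax.

Buyers bear 4 per month; suppliers bear 6 per month.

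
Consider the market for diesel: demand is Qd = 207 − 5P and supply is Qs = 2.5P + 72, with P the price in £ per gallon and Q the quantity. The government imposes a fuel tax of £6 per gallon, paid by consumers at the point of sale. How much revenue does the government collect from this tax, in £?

Without the tax, 207 − 5P = 2.5P + 72 gives 7.5P = 135, so P* = £18 and Q* = 117.
With the tax collected from consumers, demand (in seller-price terms) shifts: Qd = 207 − 5(P + 6).
New equilibrium: consumers pay £20, suppliers receive £14, Q = 107. (Wedge: Pb − Ps = 6.)
Revenue = t · Q = 6 · 107 = £642.

Tax revenue = £642.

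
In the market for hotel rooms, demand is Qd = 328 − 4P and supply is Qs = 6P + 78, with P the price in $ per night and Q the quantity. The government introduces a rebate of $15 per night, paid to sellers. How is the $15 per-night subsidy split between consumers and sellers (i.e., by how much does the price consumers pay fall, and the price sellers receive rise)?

Before the subsidy: set 328 − 4P = 6P + 78 → P* = $25, Q* = 228.
With a per-unit subsidy paid to sellers, each receives P + 15 per unit sold, so supply becomes Qs = 6(P + 15) + 78.
Solving gives Q = 264 with consumers paying $16 and sellers receiving $31 (the $15 wedge).
Gain to consumers: $9; to sellers: $6. (They sum to $15.)

Consumers gain $9 per night; sellers gain $6 per night.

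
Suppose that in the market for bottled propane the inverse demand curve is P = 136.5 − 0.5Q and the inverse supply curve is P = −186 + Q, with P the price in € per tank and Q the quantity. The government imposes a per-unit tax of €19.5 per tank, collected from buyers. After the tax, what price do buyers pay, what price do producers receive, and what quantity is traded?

Rewrite in direct form: Qd = 273 − 2P and Qs = P + 186.
Without the tax, 273 − 2P = P + 186 gives 3P = 87, so P* = €29 and Q* = 215.
With the tax collected from buyers, demand (in seller-price terms) shifts: Qd = 273 − 2(P + 19.5).
New equilibrium: buyers pay €35.5, producers receive €16, Q = 202. (Wedge: Pb − Ps = 19.5.)
The less price-elastic side of the market bears the larger share of a per-unit tax.

Buyers pay €35.5; producers receive €16; quantity = 202.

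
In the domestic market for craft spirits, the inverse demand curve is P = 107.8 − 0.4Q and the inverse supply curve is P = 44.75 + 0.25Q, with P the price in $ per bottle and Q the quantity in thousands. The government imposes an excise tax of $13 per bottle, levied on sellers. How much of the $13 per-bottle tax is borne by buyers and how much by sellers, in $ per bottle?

Buyers bear $8 per bottle; sellers bear $5 per bottle.

Inverting to Q(P) form: Qd = 269.5 − 2.5P; Qs = 4P − 179.
Without the tax, 269.5 − 2.5P = 4P − 179 gives 6.5P = 448.5, so P* = $69 and Q* = 97.
With the tax collected from sellers, supply shifts: Qs = 4(P − 13) − 179.
New equilibrium: buyers pay $77, sellers receive $64, Q = 77. (Wedge: Pb − Ps = 13.)
Burden on buyers: $8; on sellers: $5. (They sum to $13.)
The less price-elastic side of the market bears the larger share of a per-unit tax.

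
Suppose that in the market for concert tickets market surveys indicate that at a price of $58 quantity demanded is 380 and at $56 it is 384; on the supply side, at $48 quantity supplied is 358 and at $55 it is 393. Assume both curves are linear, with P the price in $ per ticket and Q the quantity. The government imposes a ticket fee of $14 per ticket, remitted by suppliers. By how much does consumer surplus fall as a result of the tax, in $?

Demand slope: (384 − 380)/(56 − 58) = -2, so Qd = 496 − 2P.
Supply slope: (393 − 358)/(55 − 48) = 5, so Qs = 5P + 118.
Before the tax: set 496 − 2P = 5P + 118 → P* = $54, Q* = 388.
With the tax collected from suppliers, supply shifts: Qs = 5(P − 14) + 118.
New equilibrium: buyers pay $64, suppliers receive $50, Q = 368. (Wedge: Pb − Ps = 14.)
ΔCS is the trapezoid between Q = 368 and Q = 388 of height $10: ½ · (388 + 368) · 10 = $3780.

Consumer surplus falls by $3780.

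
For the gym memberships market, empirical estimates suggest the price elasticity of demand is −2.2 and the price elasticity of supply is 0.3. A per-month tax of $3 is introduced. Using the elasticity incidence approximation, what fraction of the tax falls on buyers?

Incidence ratio: buyers' share ≈ εs / (εs + |εd|) = 0.3 / (0.3 + 2.2) = 0.12.
Supply is the less elastic side, so buyers bear the smaller share.

Buyers' share ≈ 0.12.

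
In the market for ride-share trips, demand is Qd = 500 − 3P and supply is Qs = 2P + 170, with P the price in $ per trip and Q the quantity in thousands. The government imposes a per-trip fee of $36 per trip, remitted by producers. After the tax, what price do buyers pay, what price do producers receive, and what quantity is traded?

Buyers pay $80.4; producers receive $44.4; quantity = 258.8.

Without the tax, 500 − 3P = 2P + 170 gives 5P = 330, so P* = $66 and Q* = 302.
With the tax collected from producers, supply shifts: Qs = 2(P − 36) + 170.
Solving gives Q = 258.8 with buyers paying $80.4 and producers receiving $44.4 (the $36 wedge).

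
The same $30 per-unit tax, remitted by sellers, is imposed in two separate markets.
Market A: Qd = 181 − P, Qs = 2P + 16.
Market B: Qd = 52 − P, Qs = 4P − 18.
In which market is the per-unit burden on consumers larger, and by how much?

Market A: pre-tax P* = $55, Q* = 126; post-tax Q = 106; per-unit burden on consumers = $20.
Market B: pre-tax P* = $14, Q* = 38; post-tax Q = 14; per-unit burden on consumers = $24.
Difference: $20 vs $24 → market B is larger by $4.

Market B, by $4.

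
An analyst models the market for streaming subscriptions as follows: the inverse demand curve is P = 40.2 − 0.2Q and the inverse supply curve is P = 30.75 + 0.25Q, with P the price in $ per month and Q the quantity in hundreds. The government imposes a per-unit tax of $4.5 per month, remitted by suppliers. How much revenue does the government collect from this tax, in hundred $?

Rewrite in direct form: Qd = 201 − 5P and Qs = 4P − 123.
Without the tax, 201 − 5P = 4P − 123 gives 9P = 324, so P* = $36 and Q* = 21.
With the tax collected from suppliers, supply shifts: Qs = 4(P − 4.5) − 123.
New equilibrium: buyers pay $38, suppliers receive $33.5, Q = 11. (Wedge: Pb − Ps = 4.5.)
Revenue = t · Q = 4.5 · 11 = $49.5.

Tax revenue = $49.5 hundred.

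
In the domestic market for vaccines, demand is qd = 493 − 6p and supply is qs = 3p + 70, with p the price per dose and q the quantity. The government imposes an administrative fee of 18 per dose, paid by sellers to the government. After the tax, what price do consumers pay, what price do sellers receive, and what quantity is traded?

Before the tax: set 493 − 6p = 3p + 70 → p* = 47, q* = 211.
With the tax collected from sellers, supply shifts: qs = 3(p − 18) + 70.
Solving gives q = 175 with consumers paying 53 and sellers receiving 35 (the 18 wedge).

Consumers pay 53; sellers receive 35; quantity = 175.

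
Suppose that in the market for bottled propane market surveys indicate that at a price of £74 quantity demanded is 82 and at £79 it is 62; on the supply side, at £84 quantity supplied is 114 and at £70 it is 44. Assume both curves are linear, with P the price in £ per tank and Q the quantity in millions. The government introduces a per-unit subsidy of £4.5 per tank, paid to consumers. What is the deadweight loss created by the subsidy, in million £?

Demand slope: (62 − 82)/(79 − 74) = -4, so Qd = 378 − 4P.
Supply slope: (44 − 114)/(70 − 84) = 5, so Qs = 5P − 306.
Without the subsidy, 378 − 4P = 5P − 306 gives 9P = 684, so P* = £76 and Q* = 74.
With a per-unit subsidy paid to consumers, each effectively pays P − 4.5, so demand becomes Qd = 378 − 4(P − 4.5).
New equilibrium: consumers pay £73.5, suppliers receive £78, Q = 84. (Wedge: Pb − Ps = −4.5.)
Quantity rises by |ΔQ| = |74 − 84| = 10.
DWL = ½ · t · |ΔQ| = ½ · 4.5 · 10 = £22.5.

Deadweight loss = £22.5 million.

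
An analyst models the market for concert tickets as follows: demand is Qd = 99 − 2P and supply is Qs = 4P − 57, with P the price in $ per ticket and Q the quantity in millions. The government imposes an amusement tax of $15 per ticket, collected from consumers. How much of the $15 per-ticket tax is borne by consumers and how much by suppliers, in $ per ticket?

Without the tax, 99 − 2P = 4P − 57 gives 6P = 156, so P* = $26 and Q* = 47.
With the tax collected from consumers, demand (in seller-price terms) shifts: Qd = 99 − 2(P + 15).
New equilibrium: consumers pay $36, suppliers receive $21, Q = 27. (Wedge: Pb − Ps = 15.)
Burden on consumers: $10; on suppliers: $5. (They sum to $15.)

Consumers bear $10 per ticket; suppliers bear $5 per ticket.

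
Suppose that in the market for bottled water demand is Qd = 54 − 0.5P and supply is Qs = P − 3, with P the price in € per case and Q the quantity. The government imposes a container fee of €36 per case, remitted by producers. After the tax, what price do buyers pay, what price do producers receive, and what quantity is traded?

Buyers pay €62; producers receive €26; quantity = 23.

Without the tax, 54 − 0.5P = P − 3 gives 1.5P = 57, so P* = €38 and Q* = 35.
With the tax collected from producers, supply shifts: Qs = (P − 36) − 3.
Solving gives Q = 23 with buyers paying €62 and producers receiving €26 (the €36 wedge).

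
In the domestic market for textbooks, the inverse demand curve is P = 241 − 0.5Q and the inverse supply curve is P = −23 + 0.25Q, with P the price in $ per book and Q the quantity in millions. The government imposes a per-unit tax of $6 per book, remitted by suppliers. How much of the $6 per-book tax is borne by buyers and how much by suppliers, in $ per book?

Rewrite in direct form: Qd = 482 − 2P and Qs = 4P + 92.
Before the tax: set 482 − 2P = 4P + 92 → P* = $65, Q* = 352.
With the tax collected from suppliers, supply shifts: Qs = 4(P − 6) + 92.
New equilibrium: buyers pay $69, suppliers receive $63, Q = 344. (Wedge: Pb − Ps = 6.)
Burden on buyers: $4; on suppliers: $2. (They sum to $6.)

Buyers bear $4 per book; suppliers bear $2 per book.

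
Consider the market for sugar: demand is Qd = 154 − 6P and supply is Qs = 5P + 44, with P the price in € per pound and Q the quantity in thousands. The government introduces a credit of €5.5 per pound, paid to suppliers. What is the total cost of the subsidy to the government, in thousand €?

Without the subsidy, 154 − 6P = 5P + 44 gives 11P = 110, so P* = €10 and Q* = 94.
With a per-unit subsidy paid to suppliers, each receives P + 5.5 per unit sold, so supply becomes Qs = 5(P + 5.5) + 44.
New equilibrium: consumers pay €7.5, suppliers receive €13, Q = 109. (Wedge: Pb − Ps = −5.5.)
Outlay = t · Q = 5.5 · 109 = €599.5.

Government outlay = €599.5 thousand.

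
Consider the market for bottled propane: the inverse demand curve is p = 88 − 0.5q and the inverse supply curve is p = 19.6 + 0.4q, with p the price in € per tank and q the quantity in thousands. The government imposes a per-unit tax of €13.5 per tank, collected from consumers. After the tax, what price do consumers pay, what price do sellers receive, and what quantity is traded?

Consumers pay €57.5; sellers receive €44; quantity = 61.

Inverting to q(p) form: qd = 176 − 2p; qs = 2.5p − 49.
Without the tax, 176 − 2p = 2.5p − 49 gives 4.5p = 225, so p* = €50 and q* = 76.
With the tax collected from consumers, demand (in seller-price terms) shifts: qd = 176 − 2(p + 13.5).
New equilibrium: consumers pay €57.5, sellers receive €44, q = 61. (Wedge: pb − ps = 13.5.)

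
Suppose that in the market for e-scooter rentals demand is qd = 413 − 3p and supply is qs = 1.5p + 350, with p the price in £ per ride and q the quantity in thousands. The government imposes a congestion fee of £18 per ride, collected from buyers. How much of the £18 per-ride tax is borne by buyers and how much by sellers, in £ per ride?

Before the tax: set 413 − 3p = 1.5p + 350 → p* = £14, q* = 371.
With the tax collected from buyers, demand (in seller-price terms) shifts: qd = 413 − 3(p + 18).
New equilibrium: buyers pay £20, sellers receive £2, q = 353. (Wedge: pb − ps = 18.)
Burden on buyers: £6; on sellers: £12. (They sum to £18.)

Buyers bear £6 per ride; sellers bear £12 per ride.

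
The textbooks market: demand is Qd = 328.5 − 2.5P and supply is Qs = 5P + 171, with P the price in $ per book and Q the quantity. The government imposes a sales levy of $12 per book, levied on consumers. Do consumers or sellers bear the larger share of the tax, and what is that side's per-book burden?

Consumers bear the larger share: $8 per book.

Before the tax: set 328.5 − 2.5P = 5P + 171 → P* = $21, Q* = 276.
With the tax collected from consumers, demand (in seller-price terms) shifts: Qd = 328.5 − 2.5(P + 12).
Solving gives Q = 256 with consumers paying $29 and sellers receiving $17 (the $12 wedge).
Per-book burden: consumers $8, sellers $4.
Consumers take the larger share because demand is less price-elastic here (demand slope 2.5 vs supply slope 5).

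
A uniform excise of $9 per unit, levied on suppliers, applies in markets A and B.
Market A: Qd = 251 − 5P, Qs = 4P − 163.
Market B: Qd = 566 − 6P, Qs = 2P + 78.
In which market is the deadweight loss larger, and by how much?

Market A, by $29.25.

Market A: pre-tax P* = $46, Q* = 21; post-tax Q = 1; deadweight loss = $90.
Market B: pre-tax P* = $61, Q* = 200; post-tax Q = 186.5; deadweight loss = $60.75.
Difference: $90 vs $60.75 → market A is larger by $29.25.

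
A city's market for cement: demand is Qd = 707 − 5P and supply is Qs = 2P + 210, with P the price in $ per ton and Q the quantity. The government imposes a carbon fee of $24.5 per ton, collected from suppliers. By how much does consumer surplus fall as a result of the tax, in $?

Without the tax, 707 − 5P = 2P + 210 gives 7P = 497, so P* = $71 and Q* = 352.
With the tax collected from suppliers, supply shifts: Qs = 2(P − 24.5) + 210.
Solving gives Q = 317 with consumers paying $78 and suppliers receiving $53.5 (the $24.5 wedge).
ΔCS is the trapezoid between Q = 317 and Q = 352 of height $7: ½ · (352 + 317) · 7 = $2341.5.

Consumer surplus falls by $2341.5.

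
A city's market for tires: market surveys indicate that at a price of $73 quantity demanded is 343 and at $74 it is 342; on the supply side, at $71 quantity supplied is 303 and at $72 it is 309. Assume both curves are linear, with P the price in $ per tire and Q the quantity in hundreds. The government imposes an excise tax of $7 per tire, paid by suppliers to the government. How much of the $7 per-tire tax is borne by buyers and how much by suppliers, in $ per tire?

Demand slope: (342 − 343)/(74 − 73) = -1, so Qd = 416 − P.
Supply slope: (309 − 303)/(72 − 71) = 6, so Qs = 6P − 123.
Without the tax, 416 − P = 6P − 123 gives 7P = 539, so P* = $77 and Q* = 339.
With the tax collected from suppliers, supply shifts: Qs = 6(P − 7) − 123.
New equilibrium: buyers pay $83, suppliers receive $76, Q = 333. (Wedge: Pb − Ps = 7.)
Burden on buyers: $6; on suppliers: $1. (They sum to $7.)
The less price-elastic side of the market bears the larger share of a per-unit tax.

Buyers bear $6 per tire; suppliers bear $1 per tire.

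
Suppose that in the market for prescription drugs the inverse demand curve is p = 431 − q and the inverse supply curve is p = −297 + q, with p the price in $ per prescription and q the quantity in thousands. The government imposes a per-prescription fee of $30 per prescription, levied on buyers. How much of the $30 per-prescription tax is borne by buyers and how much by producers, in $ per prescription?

Rewrite in direct form: qd = 431 − p and qs = p + 297.
Without the tax, 431 − p = p + 297 gives 2p = 134, so p* = $67 and q* = 364.
With the tax collected from buyers, demand (in seller-price terms) shifts: qd = 431 − (p + 30).
New equilibrium: buyers pay $82, producers receive $52, q = 349. (Wedge: pb − ps = 30.)
Burden on buyers: $15; on producers: $15. (They sum to $30.)
The less price-elastic side of the market bears the larger share of a per-unit tax.

Buyers bear $15 per prescription; producers bear $15 per prescription.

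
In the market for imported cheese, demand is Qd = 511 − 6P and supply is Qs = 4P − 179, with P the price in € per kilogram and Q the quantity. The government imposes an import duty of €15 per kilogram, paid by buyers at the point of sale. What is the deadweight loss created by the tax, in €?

Without the tax, 511 − 6P = 4P − 179 gives 10P = 690, so P* = €69 and Q* = 97.
With the tax collected from buyers, demand (in seller-price terms) shifts: Qd = 511 − 6(P + 15).
New equilibrium: buyers pay €75, suppliers receive €60, Q = 61. (Wedge: Pb − Ps = 15.)
Quantity falls by |ΔQ| = |97 − 61| = 36.
DWL = ½ · t · |ΔQ| = ½ · 15 · 36 = €270.

Deadweight loss = €270.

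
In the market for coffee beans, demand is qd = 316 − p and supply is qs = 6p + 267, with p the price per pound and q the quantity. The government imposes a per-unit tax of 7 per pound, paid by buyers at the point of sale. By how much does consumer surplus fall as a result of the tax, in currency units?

Consumer surplus falls by 1836.

Before the tax: set 316 − p = 6p + 267 → p* = 7, q* = 309.
With the tax collected from buyers, demand (in seller-price terms) shifts: qd = 316 − (p + 7).
Solving gives q = 303 with buyers paying 13 and suppliers receiving 6 (the 7 wedge).
ΔCS is the trapezoid between Q = 303 and Q = 309 of height 6: ½ · (309 + 303) · 6 = 1836.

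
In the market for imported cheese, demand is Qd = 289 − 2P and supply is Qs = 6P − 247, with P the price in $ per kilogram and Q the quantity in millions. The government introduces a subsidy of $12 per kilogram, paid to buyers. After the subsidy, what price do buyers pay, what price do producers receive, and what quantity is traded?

Buyers pay $58; producers receive $70; quantity = 173.

Before the subsidy: set 289 − 2P = 6P − 247 → P* = $67, Q* = 155.
With a per-unit subsidy paid to buyers, each effectively pays P − 12, so demand becomes Qd = 289 − 2(P − 12).
New equilibrium: buyers pay $58, producers receive $70, Q = 173. (Wedge: Pb − Ps = −12.)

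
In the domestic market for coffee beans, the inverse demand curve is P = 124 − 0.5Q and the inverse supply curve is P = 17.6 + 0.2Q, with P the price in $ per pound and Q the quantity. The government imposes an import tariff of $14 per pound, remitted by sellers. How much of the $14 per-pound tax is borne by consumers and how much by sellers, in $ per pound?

Consumers bear $10 per pound; sellers bear $4 per pound.

Inverting to Q(P) form: Qd = 248 − 2P; Qs = 5P − 88.
Before the tax: set 248 − 2P = 5P − 88 → P* = $48, Q* = 152.
With the tax collected from sellers, supply shifts: Qs = 5(P − 14) − 88.
New equilibrium: consumers pay $58, sellers receive $44, Q = 132. (Wedge: Pb − Ps = 14.)
Burden on consumers: $10; on sellers: $4. (They sum to $14.)
The less price-elastic side of the market bears the larger share of a per-unit tax.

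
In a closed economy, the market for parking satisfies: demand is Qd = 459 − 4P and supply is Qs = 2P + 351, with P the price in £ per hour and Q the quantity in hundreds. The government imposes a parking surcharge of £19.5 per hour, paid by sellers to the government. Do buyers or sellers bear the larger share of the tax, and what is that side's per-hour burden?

Without the tax, 459 − 4P = 2P + 351 gives 6P = 108, so P* = £18 and Q* = 387.
With the tax collected from sellers, supply shifts: Qs = 2(P − 19.5) + 351.
New equilibrium: buyers pay £24.5, sellers receive £5, Q = 361. (Wedge: Pb − Ps = 19.5.)
Per-hour burden: buyers £6.5, sellers £13.
Sellers take the larger share because supply is less price-elastic here (demand slope 4 vs supply slope 2).
The less price-elastic side of the market bears the larger share of a per-unit tax.

Sellers bear the larger share: £13 per hour.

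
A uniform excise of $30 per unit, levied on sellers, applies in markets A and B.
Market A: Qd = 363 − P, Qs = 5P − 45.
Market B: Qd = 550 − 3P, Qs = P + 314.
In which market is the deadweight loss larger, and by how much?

Market A: pre-tax P* = $68, Q* = 295; post-tax Q = 270; deadweight loss = $375.
Market B: pre-tax P* = $59, Q* = 373; post-tax Q = 350.5; deadweight loss = $337.5.
Difference: $375 vs $337.5 → market A is larger by $37.5.

Market A, by $37.5.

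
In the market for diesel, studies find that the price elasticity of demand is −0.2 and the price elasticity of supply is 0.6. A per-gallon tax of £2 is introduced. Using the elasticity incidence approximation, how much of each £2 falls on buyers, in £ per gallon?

Incidence ratio: buyers' share ≈ εs / (εs + |εd|) = 0.6 / (0.6 + 0.2) = 0.75.
So buyers bear ≈ 0.75 × £2 = £1.5; suppliers bear £0.5.

Buyers bear ≈ £1.5 per gallon.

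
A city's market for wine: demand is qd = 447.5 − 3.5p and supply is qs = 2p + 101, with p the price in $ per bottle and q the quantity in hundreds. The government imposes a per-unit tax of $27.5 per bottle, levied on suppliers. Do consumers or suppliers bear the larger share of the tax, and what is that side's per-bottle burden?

Before the tax: set 447.5 − 3.5p = 2p + 101 → p* = $63, q* = 227.
With the tax collected from suppliers, supply shifts: qs = 2(p − 27.5) + 101.
Solving gives q = 192 with consumers paying $73 and suppliers receiving $45.5 (the $27.5 wedge).
Per-bottle burden: consumers $10, suppliers $17.5.
Suppliers take the larger share because supply is less price-elastic here (demand slope 3.5 vs supply slope 2).
The less price-elastic side of the market bears the larger share of a per-unit tax.

Suppliers bear the larger share: $17.5 per bottle.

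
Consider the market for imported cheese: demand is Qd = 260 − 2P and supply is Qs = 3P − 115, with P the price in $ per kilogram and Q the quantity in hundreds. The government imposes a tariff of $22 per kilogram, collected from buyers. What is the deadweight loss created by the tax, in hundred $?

Without the tax, 260 − 2P = 3P − 115 gives 5P = 375, so P* = $75 and Q* = 110.
With the tax collected from buyers, demand (in seller-price terms) shifts: Qd = 260 − 2(P + 22).
Solving gives Q = 83.6 with buyers paying $88.2 and producers receiving $66.2 (the $22 wedge).
Quantity falls by |ΔQ| = |110 − 83.6| = 26.4.
DWL = ½ · t · |ΔQ| = ½ · 22 · 26.4 = $290.4.

Deadweight loss = $290.4 hundred.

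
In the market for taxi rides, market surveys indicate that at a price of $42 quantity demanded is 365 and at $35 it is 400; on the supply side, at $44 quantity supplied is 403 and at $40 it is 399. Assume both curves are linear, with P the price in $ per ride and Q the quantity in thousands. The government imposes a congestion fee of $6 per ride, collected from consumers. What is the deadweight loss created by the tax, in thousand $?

Demand slope: (400 − 365)/(35 − 42) = -5, so Qd = 575 − 5P.
Supply slope: (399 − 403)/(40 − 44) = 1, so Qs = P + 359.
Before the tax: set 575 − 5P = P + 359 → P* = $36, Q* = 395.
With the tax collected from consumers, demand (in seller-price terms) shifts: Qd = 575 − 5(P + 6).
New equilibrium: consumers pay $37, producers receive $31, Q = 390. (Wedge: Pb − Ps = 6.)
Quantity falls by |ΔQ| = |395 − 390| = 5.
DWL = ½ · t · |ΔQ| = ½ · 6 · 5 = $15.

Deadweight loss = $15 thousand.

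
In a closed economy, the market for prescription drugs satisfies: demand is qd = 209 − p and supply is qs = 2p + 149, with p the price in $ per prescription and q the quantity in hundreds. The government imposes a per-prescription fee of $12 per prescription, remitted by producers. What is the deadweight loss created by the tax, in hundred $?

Deadweight loss = $48 hundred.

Before the tax: set 209 − p = 2p + 149 → p* = $20, q* = 189.
With the tax collected from producers, supply shifts: qs = 2(p − 12) + 149.
Solving gives q = 181 with consumers paying $28 and producers receiving $16 (the $12 wedge).
Quantity falls by |ΔQ| = |189 − 181| = 8.
DWL = ½ · t · |ΔQ| = ½ · 12 · 8 = $48.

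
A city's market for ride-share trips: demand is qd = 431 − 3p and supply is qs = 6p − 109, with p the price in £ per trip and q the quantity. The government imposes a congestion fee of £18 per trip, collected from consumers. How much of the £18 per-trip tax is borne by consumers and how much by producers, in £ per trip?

Consumers bear £12 per trip; producers bear £6 per trip.

Before the tax: set 431 − 3p = 6p − 109 → p* = £60, q* = 251.
With the tax collected from consumers, demand (in seller-price terms) shifts: qd = 431 − 3(p + 18).
New equilibrium: consumers pay £72, producers receive £54, q = 215. (Wedge: pb − ps = 18.)
Burden on consumers: £12; on producers: £6. (They sum to £18.)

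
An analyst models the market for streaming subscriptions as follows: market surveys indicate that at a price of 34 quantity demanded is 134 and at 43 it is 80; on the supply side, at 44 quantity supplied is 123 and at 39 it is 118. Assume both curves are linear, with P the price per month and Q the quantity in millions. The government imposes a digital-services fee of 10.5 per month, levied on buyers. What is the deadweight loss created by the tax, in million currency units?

Demand slope: (80 − 134)/(43 − 34) = -6, so Qd = 338 − 6P.
Supply slope: (118 − 123)/(39 − 44) = 1, so Qs = P + 79.
Before the tax: set 338 − 6P = P + 79 → P* = 37, Q* = 116.
With the tax collected from buyers, demand (in seller-price terms) shifts: Qd = 338 − 6(P + 10.5).
New equilibrium: buyers pay 38.5, sellers receive 28, Q = 107. (Wedge: Pb − Ps = 10.5.)
Quantity falls by |ΔQ| = |116 − 107| = 9.
DWL = ½ · t · |ΔQ| = ½ · 10.5 · 9 = 47.25.

Deadweight loss = 47.25 million.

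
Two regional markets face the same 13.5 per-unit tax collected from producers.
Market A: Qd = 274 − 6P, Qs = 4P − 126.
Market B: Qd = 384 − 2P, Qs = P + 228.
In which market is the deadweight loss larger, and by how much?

Market A: pre-tax P* = 40, Q* = 34; post-tax Q = 1.6; deadweight loss = 218.7.
Market B: pre-tax P* = 52, Q* = 280; post-tax Q = 271; deadweight loss = 60.75.
Difference: 218.7 vs 60.75 → market A is larger by 157.95.

Market A, by 157.95.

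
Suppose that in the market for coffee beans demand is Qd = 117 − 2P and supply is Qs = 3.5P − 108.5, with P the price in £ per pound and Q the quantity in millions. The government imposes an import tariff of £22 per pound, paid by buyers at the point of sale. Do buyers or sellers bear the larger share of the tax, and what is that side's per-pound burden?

Buyers bear the larger share: £14 per pound.

Without the tax, 117 − 2P = 3.5P − 108.5 gives 5.5P = 225.5, so P* = £41 and Q* = 35.
With the tax collected from buyers, demand (in seller-price terms) shifts: Qd = 117 − 2(P + 22).
New equilibrium: buyers pay £55, sellers receive £33, Q = 7. (Wedge: Pb − Ps = 22.)
Per-pound burden: buyers £14, sellers £8.
Buyers take the larger share because demand is less price-elastic here (demand slope 2 vs supply slope 3.5).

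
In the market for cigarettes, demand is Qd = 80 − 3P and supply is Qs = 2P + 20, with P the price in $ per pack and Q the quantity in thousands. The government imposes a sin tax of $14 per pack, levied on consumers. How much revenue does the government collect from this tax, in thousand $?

Tax revenue = $380.8 thousand.

Without the tax, 80 − 3P = 2P + 20 gives 5P = 60, so P* = $12 and Q* = 44.
With the tax collected from consumers, demand (in seller-price terms) shifts: Qd = 80 − 3(P + 14).
Solving gives Q = 27.2 with consumers paying $17.6 and producers receiving $3.6 (the $14 wedge).
Revenue = t · Q = 14 · 27.2 = $380.8.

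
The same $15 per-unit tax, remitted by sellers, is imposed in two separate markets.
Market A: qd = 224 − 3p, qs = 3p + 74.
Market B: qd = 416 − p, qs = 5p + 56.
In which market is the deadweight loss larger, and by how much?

Market A, by $75.

Market A: pre-tax p* = $25, q* = 149; post-tax q = 126.5; deadweight loss = $168.75.
Market B: pre-tax p* = $60, q* = 356; post-tax q = 343.5; deadweight loss = $93.75.
Difference: $168.75 vs $93.75 → market A is larger by $75.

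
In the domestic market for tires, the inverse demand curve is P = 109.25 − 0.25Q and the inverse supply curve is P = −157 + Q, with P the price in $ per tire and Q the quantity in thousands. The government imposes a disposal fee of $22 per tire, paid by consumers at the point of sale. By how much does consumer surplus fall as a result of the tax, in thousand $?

Consumer surplus falls by $898.48 thousand.

Inverting to Q(P) form: Qd = 437 − 4P; Qs = P + 157.
Without the tax, 437 − 4P = P + 157 gives 5P = 280, so P* = $56 and Q* = 213.
With the tax collected from consumers, demand (in seller-price terms) shifts: Qd = 437 − 4(P + 22).
New equilibrium: consumers pay $60.4, sellers receive $38.4, Q = 195.4. (Wedge: Pb − Ps = 22.)
ΔCS is the trapezoid between Q = 195.4 and Q = 213 of height $4.4: ½ · (213 + 195.4) · 4.4 = $898.48.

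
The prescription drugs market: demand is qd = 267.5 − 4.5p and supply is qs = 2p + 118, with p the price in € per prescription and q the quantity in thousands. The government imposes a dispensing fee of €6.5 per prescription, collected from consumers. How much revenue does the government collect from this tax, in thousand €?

Without the tax, 267.5 − 4.5p = 2p + 118 gives 6.5p = 149.5, so p* = €23 and q* = 164.
With the tax collected from consumers, demand (in seller-price terms) shifts: qd = 267.5 − 4.5(p + 6.5).
Solving gives q = 155 with consumers paying €25 and producers receiving €18.5 (the €6.5 wedge).
Revenue = t · Q = 6.5 · 155 = €1007.5.

Tax revenue = €1007.5 thousand.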